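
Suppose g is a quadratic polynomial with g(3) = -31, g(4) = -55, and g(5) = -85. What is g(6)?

Write g(u) = au^2 + bu + c. Substituting each data point gives a linear system:
  9a + 3b + c = -31
  16a + 4b + c = -55
  25a + 5b + c = -85
Solving the system yields a = -3, b = -3, c = 5.
So g(u) = -3u^2 - 3u + 5.
Then g(6) = -121.

-121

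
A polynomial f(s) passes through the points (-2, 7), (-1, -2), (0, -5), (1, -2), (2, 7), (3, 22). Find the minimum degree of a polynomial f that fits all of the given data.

Forward differences of the values at s = -2, -1, 0, 1, 2, 3:
  f  : 7  -2  -5  -2  7  22
  Δ  : -9  -3  3  9  15
  Δ^2: 6  6  6  6
  Δ^3: 0  0  0
  Δ^4: 0  0
  Δ^5: 0
The second differences are constant (6) and nonzero, while all higher differences vanish, so the minimal degree is 2.

2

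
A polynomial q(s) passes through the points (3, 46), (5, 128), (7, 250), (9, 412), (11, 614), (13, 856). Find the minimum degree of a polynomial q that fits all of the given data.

Forward differences of the values at s = 3, 5, 7, 9, 11, 13:
  q  : 46  128  250  412  614  856
  Δ  : 82  122  162  202  242
  Δ^2: 40  40  40  40
  Δ^3: 0  0  0
  Δ^4: 0  0
  Δ^5: 0
The second differences are constant (40) and nonzero, while all higher differences vanish, so the minimal degree is 2.

2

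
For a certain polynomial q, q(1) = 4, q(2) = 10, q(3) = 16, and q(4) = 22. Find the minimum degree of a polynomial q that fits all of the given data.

1

Forward differences of the values at u = 1, 2, 3, 4:
  q  : 4  10  16  22
  Δ  : 6  6  6
  Δ^2: 0  0
  Δ^3: 0
The first differences are constant (6) and nonzero, while all higher differences vanish, so the minimal degree is 1.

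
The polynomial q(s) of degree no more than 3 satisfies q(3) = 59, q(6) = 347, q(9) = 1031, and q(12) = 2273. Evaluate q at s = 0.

Forward differences of the values at s = 3, 6, 9, 12:
  q  : 59  347  1031  2273
  Δ  : 288  684  1242
  Δ^2: 396  558
  Δ^3: 162
The third differences are constant, confirming degree 3.
Interpolating (Newton forward form) and evaluating at s = 0 gives q(0) = 5.

5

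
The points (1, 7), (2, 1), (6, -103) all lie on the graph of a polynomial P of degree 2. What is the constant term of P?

Write P(t) = at^2 + bt + c. Substituting each data point gives a linear system:
  a + b + c = 7
  4a + 2b + c = 1
  36a + 6b + c = -103
Solving the system yields a = -4, b = 6, c = 5.
So P(t) = -4t² + 6t + 5.
The constant term is 5.

5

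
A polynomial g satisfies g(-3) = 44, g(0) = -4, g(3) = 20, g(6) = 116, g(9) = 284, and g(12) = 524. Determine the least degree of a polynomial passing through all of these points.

Forward differences of the values at x = -3, 0, 3, 6, 9, 12:
  g  : 44  -4  20  116  284  524
  Δ  : -48  24  96  168  240
  Δ^2: 72  72  72  72
  Δ^3: 0  0  0
  Δ^4: 0  0
  Δ^5: 0
The second differences are constant (72) and nonzero, while all higher differences vanish, so the minimal degree is 2.

2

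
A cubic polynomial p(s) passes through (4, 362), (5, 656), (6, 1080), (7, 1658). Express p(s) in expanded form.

Using the Lagrange interpolation formula with nodes 4, 5, 6, 7:
  L_0(s) = (s - 5)(s - 6)(s - 7) / -6
  L_1(s) = (s - 4)(s - 6)(s - 7) / 2
  L_2(s) = (s - 4)(s - 5)(s - 7) / -2
  L_3(s) = (s - 4)(s - 5)(s - 6) / 6
Then p(s) = 362·L_0(s) + 656·L_1(s) + 1080·L_2(s) + 1658·L_3(s).
Expanding and collecting terms gives p(s) = 4s^3 + 5s^2 + 5s + 6.
Check: p(5) = 656. ✓

p(s) = 4s^3 + 5s^2 + 5s + 6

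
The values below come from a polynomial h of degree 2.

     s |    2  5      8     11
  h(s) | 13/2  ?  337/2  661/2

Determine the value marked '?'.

121/2

On equispaced nodes a degree-2 polynomial has vanishing third forward difference, so
  - h(2) + 3·h(5) - 3·h(8) + h(11) = 0.
Substituting the known values and solving for h(5):
  3·h(5) = 363/2
  h(5) = 121/2.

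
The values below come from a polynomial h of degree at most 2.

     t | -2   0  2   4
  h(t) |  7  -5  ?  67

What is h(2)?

On equispaced nodes a degree-2 polynomial has vanishing third forward difference, so
  - h(-2) + 3·h(0) - 3·h(2) + h(4) = 0.
Substituting the known values and solving for h(2):
  -3·h(2) = -45
  h(2) = 15.

15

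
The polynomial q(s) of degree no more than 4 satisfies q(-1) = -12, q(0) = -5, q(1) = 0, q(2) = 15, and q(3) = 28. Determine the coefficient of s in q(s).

Write q(s) = as^4 + bs^3 + cs^2 + ds + e. Substituting each data point gives a linear system:
  a - b + c - d + e = -12
  e = -5
  a + b + c + d + e = 0
  16a + 8b + 4c + 2d + e = 15
  81a + 27b + 9c + 3d + e = 28
Solving the system yields a = -1, b = 4, c = 0, d = 2, e = -5.
So q(s) = -s⁴ + 4s³ + 2s - 5.
The coefficient of s is 2.

2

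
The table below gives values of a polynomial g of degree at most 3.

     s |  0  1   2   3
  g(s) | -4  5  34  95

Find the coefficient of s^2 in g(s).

Write g(s) = as^3 + bs^2 + cs + d. Substituting each data point gives a linear system:
  d = -4
  a + b + c + d = 5
  8a + 4b + 2c + d = 34
  27a + 9b + 3c + d = 95
Solving the system yields a = 2, b = 4, c = 3, d = -4.
So g(s) = 2s^3 + 4s^2 + 3s - 4.
The coefficient of s^2 is 4.

4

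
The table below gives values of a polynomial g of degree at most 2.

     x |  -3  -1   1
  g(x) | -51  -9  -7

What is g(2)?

-21

Forward differences of the values at x = -3, -1, 1:
  g  : -51  -9  -7
  Δ  : 42  2
  Δ^2: -40
The second differences are constant, confirming degree 2.
Interpolating (Newton forward form) and evaluating at x = 2 gives g(2) = -21.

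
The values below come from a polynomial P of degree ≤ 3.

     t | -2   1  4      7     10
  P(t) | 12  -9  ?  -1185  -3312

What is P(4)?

-246

On equispaced nodes a degree-3 polynomial has vanishing fourth forward difference, so
  P(-2) - 4·P(1) + 6·P(4) - 4·P(7) + P(10) = 0.
Substituting the known values and solving for P(4):
  6·P(4) = -1476
  P(4) = -246.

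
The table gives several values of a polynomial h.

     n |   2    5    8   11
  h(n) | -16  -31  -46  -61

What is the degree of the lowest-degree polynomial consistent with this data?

Forward differences of the values at n = 2, 5, 8, 11:
  h  : -16  -31  -46  -61
  Δ  : -15  -15  -15
  Δ^2: 0  0
  Δ^3: 0
The first differences are constant (-15) and nonzero, while all higher differences vanish, so the minimal degree is 1.

1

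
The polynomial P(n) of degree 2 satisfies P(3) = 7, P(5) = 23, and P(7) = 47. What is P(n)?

Write P(n) = an^2 + bn + c. Substituting each data point gives a linear system:
  9a + 3b + c = 7
  25a + 5b + c = 23
  49a + 7b + c = 47
Solving the system yields a = 1, b = 0, c = -2.
So P(n) = n^2 - 2.
Check: P(3) = 7. ✓

P(n) = n^2 - 2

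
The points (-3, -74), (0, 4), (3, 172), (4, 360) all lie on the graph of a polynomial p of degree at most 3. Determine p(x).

Using the Lagrange interpolation formula with nodes -3, 0, 3, 4:
  L_0(x) = x(x - 3)(x - 4) / -126
  L_1(x) = (x + 3)(x - 3)(x - 4) / 36
  L_2(x) = (x + 3)x(x - 4) / -18
  L_3(x) = (x + 3)x(x - 3) / 28
Then p(x) = -74·L_0(x) + 4·L_1(x) + 172·L_2(x) + 360·L_3(x).
Expanding and collecting terms gives p(x) = 4x³ + 5x² + 5x + 4.
Check: p(4) = 360. ✓

p(x) = 4x^3 + 5x^2 + 5x + 4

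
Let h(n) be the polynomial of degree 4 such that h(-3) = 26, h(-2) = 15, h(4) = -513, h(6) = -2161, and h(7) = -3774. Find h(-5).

Using the Lagrange interpolation formula with nodes -3, -2, 4, 6, 7:
  L_0(n) = (n + 2)(n - 4)(n - 6)(n - 7) / 630
  L_1(n) = (n + 3)(n - 4)(n - 6)(n - 7) / -432
  L_2(n) = (n + 3)(n + 2)(n - 6)(n - 7) / 252
  L_3(n) = (n + 3)(n + 2)(n - 4)(n - 7) / -144
  L_4(n) = (n + 3)(n + 2)(n - 4)(n - 6) / 270
Then h(n) = 26·L_0(n) + 15·L_1(n) - 513·L_2(n) - 2161·L_3(n) - 3774·L_4(n).
Expanding and collecting terms gives h(n) = -n^4 - 4n^3 - 1.
Evaluating at n = -5: h(-5) = -126.

-126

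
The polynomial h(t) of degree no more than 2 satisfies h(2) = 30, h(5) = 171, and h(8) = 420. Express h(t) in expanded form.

h(t) = 6t^2 + 5t - 4

Write h(t) = at^2 + bt + c. Substituting each data point gives a linear system:
  4a + 2b + c = 30
  25a + 5b + c = 171
  64a + 8b + c = 420
Solving the system yields a = 6, b = 5, c = -4.
So h(t) = 6t² + 5t - 4.
Check: h(8) = 420. ✓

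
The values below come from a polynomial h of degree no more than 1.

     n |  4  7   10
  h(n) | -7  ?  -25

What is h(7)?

-16

The 2 known points determine the degree-1 polynomial uniquely.
Write h(n) = an + b. Substituting each data point gives a linear system:
  4a + b = -7
  10a + b = -25
Solving the system yields a = -3, b = 5.
So h(n) = -3n + 5.
Then h(7) = -16.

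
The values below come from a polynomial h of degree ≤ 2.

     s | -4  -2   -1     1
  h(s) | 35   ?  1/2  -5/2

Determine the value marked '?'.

The 3 known points determine the degree-2 polynomial uniquely.
Write h(s) = as^2 + bs + c. Substituting each data point gives a linear system:
  16a - 4b + c = 35
  a - b + c = 1/2
  a + b + c = -5/2
Solving the system yields a = 2, b = -3/2, c = -3.
So h(s) = 2s^2 - (3/2)s - 3.
Then h(-2) = 8.

8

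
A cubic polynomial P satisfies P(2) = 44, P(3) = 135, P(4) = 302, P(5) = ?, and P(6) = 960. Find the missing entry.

569

The 4 known points determine the degree-3 polynomial uniquely.
Write P(u) = au^3 + bu^2 + cu + d. Substituting each data point gives a linear system:
  8a + 4b + 2c + d = 44
  27a + 9b + 3c + d = 135
  64a + 16b + 4c + d = 302
  216a + 36b + 6c + d = 960
Solving the system yields a = 4, b = 2, c = 5, d = -6.
So P(u) = 4u^3 + 2u^2 + 5u - 6.
Then P(5) = 569.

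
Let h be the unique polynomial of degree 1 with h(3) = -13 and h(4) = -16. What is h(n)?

Write h(n) = an + b. Substituting each data point gives a linear system:
  3a + b = -13
  4a + b = -16
Solving the system yields a = -3, b = -4.
So h(n) = -3n - 4.
Check: h(4) = -16. ✓

h(n) = -3n - 4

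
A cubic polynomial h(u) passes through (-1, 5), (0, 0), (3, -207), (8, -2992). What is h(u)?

Write h(u) = au^3 + bu^2 + cu + d. Substituting each data point gives a linear system:
  -a + b - c + d = 5
  d = 0
  27a + 9b + 3c + d = -207
  512a + 64b + 8c + d = -2992
Solving the system yields a = -5, b = -6, c = -6, d = 0.
So h(u) = -5u^3 - 6u^2 - 6u.
Check: h(-1) = 5. ✓

h(u) = -5u^3 - 6u^2 - 6u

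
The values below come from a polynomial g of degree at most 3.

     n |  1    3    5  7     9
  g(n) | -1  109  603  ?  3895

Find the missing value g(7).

1769

On equispaced nodes a degree-3 polynomial has vanishing fourth forward difference, so
  g(1) - 4·g(3) + 6·g(5) - 4·g(7) + g(9) = 0.
Substituting the known values and solving for g(7):
  -4·g(7) = -7076
  g(7) = 1769.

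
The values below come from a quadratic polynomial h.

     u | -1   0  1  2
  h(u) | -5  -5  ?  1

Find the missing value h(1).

On equispaced nodes a degree-2 polynomial has vanishing third forward difference, so
  - h(-1) + 3·h(0) - 3·h(1) + h(2) = 0.
Substituting the known values and solving for h(1):
  -3·h(1) = 9
  h(1) = -3.

-3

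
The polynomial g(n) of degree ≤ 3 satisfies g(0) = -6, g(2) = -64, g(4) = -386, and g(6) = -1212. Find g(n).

g(n) = -5n^3 - 3n^2 - 3n - 6

Using the Lagrange interpolation formula with nodes 0, 2, 4, 6:
  L_0(n) = (n - 2)(n - 4)(n - 6) / -48
  L_1(n) = n(n - 4)(n - 6) / 16
  L_2(n) = n(n - 2)(n - 6) / -16
  L_3(n) = n(n - 2)(n - 4) / 48
Then g(n) = -6·L_0(n) - 64·L_1(n) - 386·L_2(n) - 1212·L_3(n).
Expanding and collecting terms gives g(n) = -5n^3 - 3n^2 - 3n - 6.
Check: g(2) = -64. ✓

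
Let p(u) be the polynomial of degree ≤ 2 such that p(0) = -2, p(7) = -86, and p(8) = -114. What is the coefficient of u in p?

Write p(u) = au^2 + bu + c. Substituting each data point gives a linear system:
  c = -2
  49a + 7b + c = -86
  64a + 8b + c = -114
Solving the system yields a = -2, b = 2, c = -2.
So p(u) = -2u^2 + 2u - 2.
The coefficient of u is 2.

2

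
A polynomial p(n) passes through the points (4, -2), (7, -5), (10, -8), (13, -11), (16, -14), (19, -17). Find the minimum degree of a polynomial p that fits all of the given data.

Forward differences of the values at n = 4, 7, 10, 13, 16, 19:
  p  : -2  -5  -8  -11  -14  -17
  Δ  : -3  -3  -3  -3  -3
  Δ^2: 0  0  0  0
  Δ^3: 0  0  0
  Δ^4: 0  0
  Δ^5: 0
The first differences are constant (-3) and nonzero, while all higher differences vanish, so the minimal degree is 1.

1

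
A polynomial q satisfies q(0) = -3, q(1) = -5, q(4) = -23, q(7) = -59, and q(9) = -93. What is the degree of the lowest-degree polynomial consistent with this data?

Divided differences on the nodes 0, 1, 4, 7, 9:
  order 0: -3  -5  -23  -59  -93
  order 1: -2  -6  -12  -17
  order 2: -1  -1  -1
  order 3: 0  0
  order 4: 0
The order-2 divided differences are all -1 (nonzero) and every higher order vanishes, so the data lies on a polynomial of degree exactly 2.

2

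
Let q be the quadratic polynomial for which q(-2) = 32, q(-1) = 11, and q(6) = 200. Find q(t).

Using the Lagrange interpolation formula with nodes -2, -1, 6:
  L_0(t) = (t + 1)(t - 6) / 8
  L_1(t) = (t + 2)(t - 6) / -7
  L_2(t) = (t + 2)(t + 1) / 56
Then q(t) = 32·L_0(t) + 11·L_1(t) + 200·L_2(t).
Expanding and collecting terms gives q(t) = 6t^2 - 3t + 2.
Check: q(6) = 200. ✓

q(t) = 6t^2 - 3t + 2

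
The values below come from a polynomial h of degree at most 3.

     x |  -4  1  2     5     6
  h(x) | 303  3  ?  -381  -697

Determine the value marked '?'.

The 4 known points determine the degree-3 polynomial uniquely.
Write h(x) = ax^3 + bx^2 + cx + d. Substituting each data point gives a linear system:
  -64a + 16b - 4c + d = 303
  a + b + c + d = 3
  125a + 25b + 5c + d = -381
  216a + 36b + 6c + d = -697
Solving the system yields a = -4, b = 4, c = 4, d = -1.
So h(x) = -4x³ + 4x² + 4x - 1.
Then h(2) = -9.

-9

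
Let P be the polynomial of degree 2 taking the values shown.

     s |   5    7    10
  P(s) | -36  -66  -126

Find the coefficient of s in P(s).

Write P(s) = as^2 + bs + c. Substituting each data point gives a linear system:
  25a + 5b + c = -36
  49a + 7b + c = -66
  100a + 10b + c = -126
Solving the system yields a = -1, b = -3, c = 4.
So P(s) = -s^2 - 3s + 4.
The coefficient of s is -3.

-3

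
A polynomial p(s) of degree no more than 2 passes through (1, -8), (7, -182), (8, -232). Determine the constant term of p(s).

Write p(s) = as^2 + bs + c. Substituting each data point gives a linear system:
  a + b + c = -8
  49a + 7b + c = -182
  64a + 8b + c = -232
Solving the system yields a = -3, b = -5, c = 0.
So p(s) = -3s^2 - 5s.
The constant term is 0.

0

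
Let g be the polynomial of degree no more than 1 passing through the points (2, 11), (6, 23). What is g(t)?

g(t) = 3t + 5

Using the Lagrange interpolation formula with nodes 2, 6:
  L_0(t) = (t - 6) / -4
  L_1(t) = (t - 2) / 4
Then g(t) = 11·L_0(t) + 23·L_1(t).
Expanding and collecting terms gives g(t) = 3t + 5.
Check: g(6) = 23. ✓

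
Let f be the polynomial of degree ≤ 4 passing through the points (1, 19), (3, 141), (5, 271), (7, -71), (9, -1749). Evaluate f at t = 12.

-9606

Write f(t) = at^4 + bt^3 + ct^2 + dt + e. Substituting each data point gives a linear system:
  a + b + c + d + e = 19
  81a + 27b + 9c + 3d + e = 141
  625a + 125b + 25c + 5d + e = 271
  2401a + 343b + 49c + 7d + e = -71
  6561a + 729b + 81c + 9d + e = -1749
Solving the system yields a = -1, b = 6, c = 5, d = 3, e = 6.
So f(t) = -t^4 + 6t^3 + 5t^2 + 3t + 6.
Then f(12) = -9606.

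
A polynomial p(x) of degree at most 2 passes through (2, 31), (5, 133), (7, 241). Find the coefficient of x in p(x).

6

Write p(x) = ax^2 + bx + c. Substituting each data point gives a linear system:
  4a + 2b + c = 31
  25a + 5b + c = 133
  49a + 7b + c = 241
Solving the system yields a = 4, b = 6, c = 3.
So p(x) = 4x² + 6x + 3.
The coefficient of x is 6.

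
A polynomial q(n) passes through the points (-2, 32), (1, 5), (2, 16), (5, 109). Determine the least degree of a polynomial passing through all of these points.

2

Divided differences on the nodes -2, 1, 2, 5:
  order 0: 32  5  16  109
  order 1: -9  11  31
  order 2: 5  5
  order 3: 0
The order-2 divided differences are all 5 (nonzero) and every higher order vanishes, so the data lies on a polynomial of degree exactly 2.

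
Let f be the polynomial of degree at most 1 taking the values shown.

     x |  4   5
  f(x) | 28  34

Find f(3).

Using the Lagrange interpolation formula with nodes 4, 5:
  L_0(x) = (x - 5) / -1
  L_1(x) = (x - 4) / 1
Then f(x) = 28·L_0(x) + 34·L_1(x).
Expanding and collecting terms gives f(x) = 6x + 4.
Evaluating at x = 3: f(3) = 22.

22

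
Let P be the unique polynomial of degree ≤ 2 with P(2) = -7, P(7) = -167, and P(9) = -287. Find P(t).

P(t) = -4t^2 + 4t + 1

Write P(t) = at^2 + bt + c. Substituting each data point gives a linear system:
  4a + 2b + c = -7
  49a + 7b + c = -167
  81a + 9b + c = -287
Solving the system yields a = -4, b = 4, c = 1.
So P(t) = -4t^2 + 4t + 1.
Check: P(2) = -7. ✓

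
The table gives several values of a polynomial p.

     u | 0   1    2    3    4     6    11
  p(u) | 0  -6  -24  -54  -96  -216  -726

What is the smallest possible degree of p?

Divided differences on the nodes 0, 1, 2, 3, 4, 6, 11:
  order 0: 0  -6  -24  -54  -96  -216  -726
  order 1: -6  -18  -30  -42  -60  -102
  order 2: -6  -6  -6  -6  -6
  order 3: 0  0  0  0
  order 4: 0  0  0
  order 5: 0  0
  order 6: 0
The order-2 divided differences are all -6 (nonzero) and every higher order vanishes, so the data lies on a polynomial of degree exactly 2.

2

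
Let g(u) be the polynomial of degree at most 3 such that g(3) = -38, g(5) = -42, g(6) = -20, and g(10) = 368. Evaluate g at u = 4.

-46

Write g(u) = au^3 + bu^2 + cu + d. Substituting each data point gives a linear system:
  27a + 9b + 3c + d = -38
  125a + 25b + 5c + d = -42
  216a + 36b + 6c + d = -20
  1000a + 100b + 10c + d = 368
Solving the system yields a = 1, b = -6, c = -3, d = -2.
So g(u) = u^3 - 6u^2 - 3u - 2.
Then g(4) = -46.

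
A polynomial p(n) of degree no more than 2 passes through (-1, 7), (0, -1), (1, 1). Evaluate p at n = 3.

Using the Lagrange interpolation formula with nodes -1, 0, 1:
  L_0(n) = n(n - 1) / 2
  L_1(n) = (n + 1)(n - 1) / -1
  L_2(n) = (n + 1)n / 2
Then p(n) = 7·L_0(n) - 1·L_1(n) + 1·L_2(n).
Expanding and collecting terms gives p(n) = 5n² - 3n - 1.
Evaluating at n = 3: p(3) = 35.

35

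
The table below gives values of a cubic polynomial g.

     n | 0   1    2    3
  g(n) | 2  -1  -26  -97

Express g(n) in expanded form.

Using the Lagrange interpolation formula with nodes 0, 1, 2, 3:
  L_0(n) = (n - 1)(n - 2)(n - 3) / -6
  L_1(n) = n(n - 2)(n - 3) / 2
  L_2(n) = n(n - 1)(n - 3) / -2
  L_3(n) = n(n - 1)(n - 2) / 6
Then g(n) = 2·L_0(n) - 1·L_1(n) - 26·L_2(n) - 97·L_3(n).
Expanding and collecting terms gives g(n) = -4n^3 + n^2 + 2.
Check: g(2) = -26. ✓

g(n) = -4n^3 + n^2 + 2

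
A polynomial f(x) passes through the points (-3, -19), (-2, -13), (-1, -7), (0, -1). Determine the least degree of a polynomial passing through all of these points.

1

Forward differences of the values at x = -3, -2, -1, 0:
  f  : -19  -13  -7  -1
  Δ  : 6  6  6
  Δ^2: 0  0
  Δ^3: 0
The first differences are constant (6) and nonzero, while all higher differences vanish, so the minimal degree is 1.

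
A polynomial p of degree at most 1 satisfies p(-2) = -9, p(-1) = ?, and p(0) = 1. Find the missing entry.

-4

The 2 known points determine the degree-1 polynomial uniquely.
Write p(t) = at + b. Substituting each data point gives a linear system:
  -2a + b = -9
  b = 1
Solving the system yields a = 5, b = 1.
So p(t) = 5t + 1.
Then p(-1) = -4.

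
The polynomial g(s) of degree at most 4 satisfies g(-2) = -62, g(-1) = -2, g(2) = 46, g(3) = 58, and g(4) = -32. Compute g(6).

-1094

Write g(s) = as^4 + bs^3 + cs^2 + ds + e. Substituting each data point gives a linear system:
  16a - 8b + 4c - 2d + e = -62
  a - b + c - d + e = -2
  16a + 8b + 4c + 2d + e = 46
  81a + 27b + 9c + 3d + e = 58
  256a + 64b + 16c + 4d + e = -32
Solving the system yields a = -2, b = 6, c = 5, d = 3, e = 4.
So g(s) = -2s^4 + 6s^3 + 5s^2 + 3s + 4.
Then g(6) = -1094.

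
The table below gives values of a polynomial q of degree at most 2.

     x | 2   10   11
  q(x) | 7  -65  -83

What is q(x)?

Using the Lagrange interpolation formula with nodes 2, 10, 11:
  L_0(x) = (x - 10)(x - 11) / 72
  L_1(x) = (x - 2)(x - 11) / -8
  L_2(x) = (x - 2)(x - 10) / 9
Then q(x) = 7·L_0(x) - 65·L_1(x) - 83·L_2(x).
Expanding and collecting terms gives q(x) = -x^2 + 3x + 5.
Check: q(11) = -83. ✓

q(x) = -x^2 + 3x + 5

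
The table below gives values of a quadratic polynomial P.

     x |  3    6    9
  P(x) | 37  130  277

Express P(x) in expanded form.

Using the Lagrange interpolation formula with nodes 3, 6, 9:
  L_0(x) = (x - 6)(x - 9) / 18
  L_1(x) = (x - 3)(x - 9) / -9
  L_2(x) = (x - 3)(x - 6) / 18
Then P(x) = 37·L_0(x) + 130·L_1(x) + 277·L_2(x).
Expanding and collecting terms gives P(x) = 3x^2 + 4x - 2.
Check: P(9) = 277. ✓

P(x) = 3x^2 + 4x - 2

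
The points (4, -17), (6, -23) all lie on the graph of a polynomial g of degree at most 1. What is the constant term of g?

Write g(n) = an + b. Substituting each data point gives a linear system:
  4a + b = -17
  6a + b = -23
Solving the system yields a = -3, b = -5.
So g(n) = -3n - 5.
The constant term is -5.

-5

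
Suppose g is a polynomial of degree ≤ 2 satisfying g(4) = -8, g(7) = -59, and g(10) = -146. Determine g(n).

Write g(n) = an^2 + bn + c. Substituting each data point gives a linear system:
  16a + 4b + c = -8
  49a + 7b + c = -59
  100a + 10b + c = -146
Solving the system yields a = -2, b = 5, c = 4.
So g(n) = -2n^2 + 5n + 4.
Check: g(7) = -59. ✓

g(n) = -2n^2 + 5n + 4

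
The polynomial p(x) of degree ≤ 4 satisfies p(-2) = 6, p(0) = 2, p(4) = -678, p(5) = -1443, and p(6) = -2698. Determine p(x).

Write p(x) = ax^4 + bx^3 + cx^2 + dx + e. Substituting each data point gives a linear system:
  16a - 8b + 4c - 2d + e = 6
  e = 2
  256a + 64b + 16c + 4d + e = -678
  625a + 125b + 25c + 5d + e = -1443
  1296a + 216b + 36c + 6d + e = -2698
Solving the system yields a = -1, b = -6, c = -4, d = 6, e = 2.
So p(x) = -x^4 - 6x^3 - 4x^2 + 6x + 2.
Check: p(6) = -2698. ✓

p(x) = -x^4 - 6x^3 - 4x^2 + 6x + 2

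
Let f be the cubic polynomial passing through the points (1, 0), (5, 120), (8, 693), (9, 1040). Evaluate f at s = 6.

Write f(s) = as^3 + bs^2 + cs + d. Substituting each data point gives a linear system:
  a + b + c + d = 0
  125a + 25b + 5c + d = 120
  512a + 64b + 8c + d = 693
  729a + 81b + 9c + d = 1040
Solving the system yields a = 2, b = -5, c = -2, d = 5.
So f(s) = 2s^3 - 5s^2 - 2s + 5.
Then f(6) = 245.

245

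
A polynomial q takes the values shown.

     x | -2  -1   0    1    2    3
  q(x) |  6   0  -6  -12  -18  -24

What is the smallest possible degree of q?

1

Forward differences of the values at x = -2, -1, 0, 1, 2, 3:
  q  : 6  0  -6  -12  -18  -24
  Δ  : -6  -6  -6  -6  -6
  Δ^2: 0  0  0  0
  Δ^3: 0  0  0
  Δ^4: 0  0
  Δ^5: 0
The first differences are constant (-6) and nonzero, while all higher differences vanish, so the minimal degree is 1.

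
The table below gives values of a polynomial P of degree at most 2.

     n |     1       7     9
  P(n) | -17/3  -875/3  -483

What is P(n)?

P(n) = -6n^2 + (1/3)n

Using the Lagrange interpolation formula with nodes 1, 7, 9:
  L_0(n) = (n - 7)(n - 9) / 48
  L_1(n) = (n - 1)(n - 9) / -12
  L_2(n) = (n - 1)(n - 7) / 16
Then P(n) = -17/3·L_0(n) - 875/3·L_1(n) - 483·L_2(n).
Expanding and collecting terms gives P(n) = -6n² + (1/3)n.
Check: P(9) = -483. ✓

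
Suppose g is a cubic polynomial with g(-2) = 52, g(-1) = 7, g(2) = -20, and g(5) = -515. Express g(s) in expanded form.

Using the Lagrange interpolation formula with nodes -2, -1, 2, 5:
  L_0(s) = (s + 1)(s - 2)(s - 5) / -28
  L_1(s) = (s + 2)(s - 2)(s - 5) / 18
  L_2(s) = (s + 2)(s + 1)(s - 5) / -36
  L_3(s) = (s + 2)(s + 1)(s - 2) / 126
Then g(s) = 52·L_0(s) + 7·L_1(s) - 20·L_2(s) - 515·L_3(s).
Expanding and collecting terms gives g(s) = -5s³ + 4s² + 2s.
Check: g(-2) = 52. ✓

g(s) = -5s^3 + 4s^2 + 2s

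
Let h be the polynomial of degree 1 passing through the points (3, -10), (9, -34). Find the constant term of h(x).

2

Write h(x) = ax + b. Substituting each data point gives a linear system:
  3a + b = -10
  9a + b = -34
Solving the system yields a = -4, b = 2.
So h(x) = -4x + 2.
The constant term is 2.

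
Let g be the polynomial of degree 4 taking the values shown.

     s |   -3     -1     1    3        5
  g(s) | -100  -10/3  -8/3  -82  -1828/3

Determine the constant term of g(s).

-1

Write g(s) = as^4 + bs^3 + cs^2 + ds + e. Substituting each data point gives a linear system:
  81a - 27b + 9c - 3d + e = -100
  a - b + c - d + e = -10/3
  a + b + c + d + e = -8/3
  81a + 27b + 9c + 3d + e = -82
  625a + 125b + 25c + 5d + e = -1828/3
Solving the system yields a = -1, b = 1/3, c = -1, d = 0, e = -1.
So g(s) = -s^4 + (1/3)s^3 - s^2 - 1.
The constant term is -1.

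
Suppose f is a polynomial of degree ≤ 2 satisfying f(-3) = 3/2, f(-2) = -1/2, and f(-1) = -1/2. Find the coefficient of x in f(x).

Write f(x) = ax^2 + bx + c. Substituting each data point gives a linear system:
  9a - 3b + c = 3/2
  4a - 2b + c = -1/2
  a - b + c = -1/2
Solving the system yields a = 1, b = 3, c = 3/2.
So f(x) = x^2 + 3x + 3/2.
The coefficient of x is 3.

3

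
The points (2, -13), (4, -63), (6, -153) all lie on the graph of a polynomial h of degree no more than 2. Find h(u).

h(u) = -5u^2 + 5u - 3

Write h(u) = au^2 + bu + c. Substituting each data point gives a linear system:
  4a + 2b + c = -13
  16a + 4b + c = -63
  36a + 6b + c = -153
Solving the system yields a = -5, b = 5, c = -3.
So h(u) = -5u² + 5u - 3.
Check: h(6) = -153. ✓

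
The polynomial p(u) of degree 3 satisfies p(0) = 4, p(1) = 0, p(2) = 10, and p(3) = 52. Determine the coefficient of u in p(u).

-5

Write p(u) = au^3 + bu^2 + cu + d. Substituting each data point gives a linear system:
  d = 4
  a + b + c + d = 0
  8a + 4b + 2c + d = 10
  27a + 9b + 3c + d = 52
Solving the system yields a = 3, b = -2, c = -5, d = 4.
So p(u) = 3u^3 - 2u^2 - 5u + 4.
The coefficient of u is -5.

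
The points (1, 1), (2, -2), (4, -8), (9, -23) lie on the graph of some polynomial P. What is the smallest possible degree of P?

Divided differences on the nodes 1, 2, 4, 9:
  order 0: 1  -2  -8  -23
  order 1: -3  -3  -3
  order 2: 0  0
  order 3: 0
The order-1 divided differences are all -3 (nonzero) and every higher order vanishes, so the data lies on a polynomial of degree exactly 1.

1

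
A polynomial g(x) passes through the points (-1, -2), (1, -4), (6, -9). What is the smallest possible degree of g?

1

Divided differences on the nodes -1, 1, 6:
  order 0: -2  -4  -9
  order 1: -1  -1
  order 2: 0
The order-1 divided differences are all -1 (nonzero) and every higher order vanishes, so the data lies on a polynomial of degree exactly 1.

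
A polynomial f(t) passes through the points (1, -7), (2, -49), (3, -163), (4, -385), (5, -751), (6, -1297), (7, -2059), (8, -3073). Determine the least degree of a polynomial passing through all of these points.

3

Forward differences of the values at t = 1, 2, 3, 4, 5, 6, 7, 8:
  f  : -7  -49  -163  -385  -751  -1297  -2059  -3073
  Δ  : -42  -114  -222  -366  -546  -762  -1014
  Δ^2: -72  -108  -144  -180  -216  -252
  Δ^3: -36  -36  -36  -36  -36
  Δ^4: 0  0  0  0
  Δ^5: 0  0  0
  Δ^6: 0  0
  Δ^7: 0
The third differences are constant (-36) and nonzero, while all higher differences vanish, so the minimal degree is 3.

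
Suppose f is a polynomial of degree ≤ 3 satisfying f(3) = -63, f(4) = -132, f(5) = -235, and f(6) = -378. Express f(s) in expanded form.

Write f(s) = as^3 + bs^2 + cs + d. Substituting each data point gives a linear system:
  27a + 9b + 3c + d = -63
  64a + 16b + 4c + d = -132
  125a + 25b + 5c + d = -235
  216a + 36b + 6c + d = -378
Solving the system yields a = -1, b = -5, c = 3, d = 0.
So f(s) = -s^3 - 5s^2 + 3s.
Check: f(4) = -132. ✓

f(s) = -s^3 - 5s^2 + 3s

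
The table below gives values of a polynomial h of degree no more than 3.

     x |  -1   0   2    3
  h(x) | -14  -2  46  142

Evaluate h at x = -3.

Using the Lagrange interpolation formula with nodes -1, 0, 2, 3:
  L_0(x) = x(x - 2)(x - 3) / -12
  L_1(x) = (x + 1)(x - 2)(x - 3) / 6
  L_2(x) = (x + 1)x(x - 3) / -6
  L_3(x) = (x + 1)x(x - 2) / 12
Then h(x) = -14·L_0(x) - 2·L_1(x) + 46·L_2(x) + 142·L_3(x).
Expanding and collecting terms gives h(x) = 5x³ - x² + 6x - 2.
Evaluating at x = -3: h(-3) = -164.

-164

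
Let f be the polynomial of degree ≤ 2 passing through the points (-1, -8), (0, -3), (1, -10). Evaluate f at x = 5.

Forward differences of the values at x = -1, 0, 1:
  f  : -8  -3  -10
  Δ  : 5  -7
  Δ^2: -12
The second differences are constant, confirming degree 2.
Interpolating (Newton forward form) and evaluating at x = 5 gives f(5) = -158.

-158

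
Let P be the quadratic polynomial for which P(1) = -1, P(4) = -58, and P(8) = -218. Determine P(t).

Write P(t) = at^2 + bt + c. Substituting each data point gives a linear system:
  a + b + c = -1
  16a + 4b + c = -58
  64a + 8b + c = -218
Solving the system yields a = -3, b = -4, c = 6.
So P(t) = -3t^2 - 4t + 6.
Check: P(1) = -1. ✓

P(t) = -3t^2 - 4t + 6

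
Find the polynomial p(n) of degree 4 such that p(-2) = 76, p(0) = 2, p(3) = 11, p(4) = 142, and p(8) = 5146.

p(n) = 2n^4 - 6n^3 + 3n + 2

Using the Lagrange interpolation formula with nodes -2, 0, 3, 4, 8:
  L_0(n) = n(n - 3)(n - 4)(n - 8) / 600
  L_1(n) = (n + 2)(n - 3)(n - 4)(n - 8) / -192
  L_2(n) = (n + 2)n(n - 4)(n - 8) / 75
  L_3(n) = (n + 2)n(n - 3)(n - 8) / -96
  L_4(n) = (n + 2)n(n - 3)(n - 4) / 1600
Then p(n) = 76·L_0(n) + 2·L_1(n) + 11·L_2(n) + 142·L_3(n) + 5146·L_4(n).
Expanding and collecting terms gives p(n) = 2n^4 - 6n^3 + 3n + 2.
Check: p(0) = 2. ✓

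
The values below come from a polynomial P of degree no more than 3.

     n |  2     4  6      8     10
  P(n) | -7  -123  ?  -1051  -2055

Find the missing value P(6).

The 4 known points determine the degree-3 polynomial uniquely.
Write P(n) = an^3 + bn^2 + cn + d. Substituting each data point gives a linear system:
  8a + 4b + 2c + d = -7
  64a + 16b + 4c + d = -123
  512a + 64b + 8c + d = -1051
  1000a + 100b + 10c + d = -2055
Solving the system yields a = -2, b = -1, c = 4, d = 5.
So P(n) = -2n^3 - n^2 + 4n + 5.
Then P(6) = -439.

-439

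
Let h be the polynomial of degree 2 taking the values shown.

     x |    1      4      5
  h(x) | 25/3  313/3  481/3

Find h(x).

Using the Lagrange interpolation formula with nodes 1, 4, 5:
  L_0(x) = (x - 4)(x - 5) / 12
  L_1(x) = (x - 1)(x - 5) / -3
  L_2(x) = (x - 1)(x - 4) / 4
Then h(x) = 25/3·L_0(x) + 313/3·L_1(x) + 481/3·L_2(x).
Expanding and collecting terms gives h(x) = 6x^2 + 2x + 1/3.
Check: h(5) = 481/3. ✓

h(x) = 6x^2 + 2x + 1/3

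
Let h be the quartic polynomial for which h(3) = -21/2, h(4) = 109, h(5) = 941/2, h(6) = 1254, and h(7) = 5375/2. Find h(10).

Forward differences of the values at s = 3, 4, 5, 6, 7:
  h  : -21/2  109  941/2  1254  5375/2
  Δ  : 239/2  723/2  1567/2  2867/2
  Δ^2: 242  422  650
  Δ^3: 180  228
  Δ^4: 48
The fourth differences are constant, confirming degree 4.
Interpolating (Newton forward form) and evaluating at s = 10 gives h(10) = 13888.

13888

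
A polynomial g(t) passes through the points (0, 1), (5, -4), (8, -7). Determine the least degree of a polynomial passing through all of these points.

1

Divided differences on the nodes 0, 5, 8:
  order 0: 1  -4  -7
  order 1: -1  -1
  order 2: 0
The order-1 divided differences are all -1 (nonzero) and every higher order vanishes, so the data lies on a polynomial of degree exactly 1.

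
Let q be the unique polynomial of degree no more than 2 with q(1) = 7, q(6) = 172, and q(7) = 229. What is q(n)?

Write q(n) = an^2 + bn + c. Substituting each data point gives a linear system:
  a + b + c = 7
  36a + 6b + c = 172
  49a + 7b + c = 229
Solving the system yields a = 4, b = 5, c = -2.
So q(n) = 4n^2 + 5n - 2.
Check: q(6) = 172. ✓

q(n) = 4n^2 + 5n - 2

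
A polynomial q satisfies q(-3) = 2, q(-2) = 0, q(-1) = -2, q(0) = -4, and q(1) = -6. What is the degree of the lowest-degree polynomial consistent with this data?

Forward differences of the values at u = -3, -2, -1, 0, 1:
  q  : 2  0  -2  -4  -6
  Δ  : -2  -2  -2  -2
  Δ^2: 0  0  0
  Δ^3: 0  0
  Δ^4: 0
The first differences are constant (-2) and nonzero, while all higher differences vanish, so the minimal degree is 1.

1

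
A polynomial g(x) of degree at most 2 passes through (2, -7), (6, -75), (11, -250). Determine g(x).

Write g(x) = ax^2 + bx + c. Substituting each data point gives a linear system:
  4a + 2b + c = -7
  36a + 6b + c = -75
  121a + 11b + c = -250
Solving the system yields a = -2, b = -1, c = 3.
So g(x) = -2x^2 - x + 3.
Check: g(11) = -250. ✓

g(x) = -2x^2 - x + 3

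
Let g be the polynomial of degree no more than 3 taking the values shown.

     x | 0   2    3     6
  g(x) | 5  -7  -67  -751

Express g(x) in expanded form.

Write g(x) = ax^3 + bx^2 + cx + d. Substituting each data point gives a linear system:
  d = 5
  8a + 4b + 2c + d = -7
  27a + 9b + 3c + d = -67
  216a + 36b + 6c + d = -751
Solving the system yields a = -4, b = 2, c = 6, d = 5.
So g(x) = -4x^3 + 2x^2 + 6x + 5.
Check: g(2) = -7. ✓

g(x) = -4x^3 + 2x^2 + 6x + 5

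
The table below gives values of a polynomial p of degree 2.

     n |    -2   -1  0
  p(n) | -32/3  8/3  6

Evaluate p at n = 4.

Write p(n) = an^2 + bn + c. Substituting each data point gives a linear system:
  4a - 2b + c = -32/3
  a - b + c = 8/3
  c = 6
Solving the system yields a = -5, b = -5/3, c = 6.
So p(n) = -5n² - (5/3)n + 6.
Then p(4) = -242/3.

-242/3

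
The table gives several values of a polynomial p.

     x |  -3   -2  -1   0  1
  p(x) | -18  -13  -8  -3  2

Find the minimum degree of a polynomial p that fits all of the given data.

Forward differences of the values at x = -3, -2, -1, 0, 1:
  p  : -18  -13  -8  -3  2
  Δ  : 5  5  5  5
  Δ^2: 0  0  0
  Δ^3: 0  0
  Δ^4: 0
The first differences are constant (5) and nonzero, while all higher differences vanish, so the minimal degree is 1.

1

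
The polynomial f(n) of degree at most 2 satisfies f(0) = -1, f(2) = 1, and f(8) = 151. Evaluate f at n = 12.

Write f(n) = an^2 + bn + c. Substituting each data point gives a linear system:
  c = -1
  4a + 2b + c = 1
  64a + 8b + c = 151
Solving the system yields a = 3, b = -5, c = -1.
So f(n) = 3n² - 5n - 1.
Then f(12) = 371.

371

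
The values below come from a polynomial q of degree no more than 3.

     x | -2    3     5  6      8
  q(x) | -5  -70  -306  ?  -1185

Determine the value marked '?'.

The 4 known points determine the degree-3 polynomial uniquely.
Write q(x) = ax^3 + bx^2 + cx + d. Substituting each data point gives a linear system:
  -8a + 4b - 2c + d = -5
  27a + 9b + 3c + d = -70
  125a + 25b + 5c + d = -306
  512a + 64b + 8c + d = -1185
Solving the system yields a = -2, b = -3, c = 4, d = -1.
So q(x) = -2x^3 - 3x^2 + 4x - 1.
Then q(6) = -517.

-517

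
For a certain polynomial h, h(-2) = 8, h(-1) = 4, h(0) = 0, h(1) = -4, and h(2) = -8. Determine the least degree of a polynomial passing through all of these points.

Forward differences of the values at s = -2, -1, 0, 1, 2:
  h  : 8  4  0  -4  -8
  Δ  : -4  -4  -4  -4
  Δ^2: 0  0  0
  Δ^3: 0  0
  Δ^4: 0
The first differences are constant (-4) and nonzero, while all higher differences vanish, so the minimal degree is 1.

1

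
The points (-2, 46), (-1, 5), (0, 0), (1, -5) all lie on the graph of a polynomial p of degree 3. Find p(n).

Write p(n) = an^3 + bn^2 + cn + d. Substituting each data point gives a linear system:
  -8a + 4b - 2c + d = 46
  -a + b - c + d = 5
  d = 0
  a + b + c + d = -5
Solving the system yields a = -6, b = 0, c = 1, d = 0.
So p(n) = -6n^3 + n.
Check: p(-2) = 46. ✓

p(n) = -6n^3 + n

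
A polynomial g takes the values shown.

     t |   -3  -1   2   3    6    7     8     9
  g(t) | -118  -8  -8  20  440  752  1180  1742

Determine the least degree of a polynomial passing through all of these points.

3

Divided differences on the nodes -3, -1, 2, 3, 6, 7, 8, 9:
  order 0: -118  -8  -8  20  440  752  1180  1742
  order 1: 55  0  28  140  312  428  562
  order 2: -11  7  28  43  58  67
  order 3: 3  3  3  3  3
  order 4: 0  0  0  0
  order 5: 0  0  0
  order 6: 0  0
  order 7: 0
The order-3 divided differences are all 3 (nonzero) and every higher order vanishes, so the data lies on a polynomial of degree exactly 3.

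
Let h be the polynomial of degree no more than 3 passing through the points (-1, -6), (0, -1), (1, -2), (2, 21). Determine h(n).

Using the Lagrange interpolation formula with nodes -1, 0, 1, 2:
  L_0(n) = n(n - 1)(n - 2) / -6
  L_1(n) = (n + 1)(n - 1)(n - 2) / 2
  L_2(n) = (n + 1)n(n - 2) / -2
  L_3(n) = (n + 1)n(n - 1) / 6
Then h(n) = -6·L_0(n) - 1·L_1(n) - 2·L_2(n) + 21·L_3(n).
Expanding and collecting terms gives h(n) = 5n³ - 3n² - 3n - 1.
Check: h(0) = -1. ✓

h(n) = 5n^3 - 3n^2 - 3n - 1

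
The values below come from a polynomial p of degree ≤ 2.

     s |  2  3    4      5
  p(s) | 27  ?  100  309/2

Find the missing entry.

The 3 known points determine the degree-2 polynomial uniquely.
Write p(s) = as^2 + bs + c. Substituting each data point gives a linear system:
  4a + 2b + c = 27
  16a + 4b + c = 100
  25a + 5b + c = 309/2
Solving the system yields a = 6, b = 1/2, c = 2.
So p(s) = 6s² + (1/2)s + 2.
Then p(3) = 115/2.

115/2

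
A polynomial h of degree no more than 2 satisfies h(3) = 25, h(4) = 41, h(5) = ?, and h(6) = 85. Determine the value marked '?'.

61

The 3 known points determine the degree-2 polynomial uniquely.
Write h(s) = as^2 + bs + c. Substituting each data point gives a linear system:
  9a + 3b + c = 25
  16a + 4b + c = 41
  36a + 6b + c = 85
Solving the system yields a = 2, b = 2, c = 1.
So h(s) = 2s^2 + 2s + 1.
Then h(5) = 61.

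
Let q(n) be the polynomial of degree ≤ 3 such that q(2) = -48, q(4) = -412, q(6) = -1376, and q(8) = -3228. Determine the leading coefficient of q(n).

Write q(n) = an^3 + bn^2 + cn + d. Substituting each data point gives a linear system:
  8a + 4b + 2c + d = -48
  64a + 16b + 4c + d = -412
  216a + 36b + 6c + d = -1376
  512a + 64b + 8c + d = -3228
Solving the system yields a = -6, b = -3, c = 4, d = 4.
So q(n) = -6n^3 - 3n^2 + 4n + 4.
The leading coefficient is -6.

-6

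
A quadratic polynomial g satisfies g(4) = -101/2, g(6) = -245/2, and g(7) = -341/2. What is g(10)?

-725/2

Write g(s) = as^2 + bs + c. Substituting each data point gives a linear system:
  16a + 4b + c = -101/2
  36a + 6b + c = -245/2
  49a + 7b + c = -341/2
Solving the system yields a = -4, b = 4, c = -5/2.
So g(s) = -4s² + 4s - 5/2.
Then g(10) = -725/2.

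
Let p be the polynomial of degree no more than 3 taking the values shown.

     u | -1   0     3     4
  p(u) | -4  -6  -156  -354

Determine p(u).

Write p(u) = au^3 + bu^2 + cu + d. Substituting each data point gives a linear system:
  -a + b - c + d = -4
  d = -6
  27a + 9b + 3c + d = -156
  64a + 16b + 4c + d = -354
Solving the system yields a = -5, b = -2, c = 1, d = -6.
So p(u) = -5u³ - 2u² + u - 6.
Check: p(-1) = -4. ✓

p(u) = -5u^3 - 2u^2 + u - 6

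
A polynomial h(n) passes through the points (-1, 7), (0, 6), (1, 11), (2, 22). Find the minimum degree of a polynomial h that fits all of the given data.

Forward differences of the values at n = -1, 0, 1, 2:
  h  : 7  6  11  22
  Δ  : -1  5  11
  Δ^2: 6  6
  Δ^3: 0
The second differences are constant (6) and nonzero, while all higher differences vanish, so the minimal degree is 2.

2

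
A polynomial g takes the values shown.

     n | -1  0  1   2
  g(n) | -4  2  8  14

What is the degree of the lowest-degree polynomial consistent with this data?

1

Forward differences of the values at n = -1, 0, 1, 2:
  g  : -4  2  8  14
  Δ  : 6  6  6
  Δ^2: 0  0
  Δ^3: 0
The first differences are constant (6) and nonzero, while all higher differences vanish, so the minimal degree is 1.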